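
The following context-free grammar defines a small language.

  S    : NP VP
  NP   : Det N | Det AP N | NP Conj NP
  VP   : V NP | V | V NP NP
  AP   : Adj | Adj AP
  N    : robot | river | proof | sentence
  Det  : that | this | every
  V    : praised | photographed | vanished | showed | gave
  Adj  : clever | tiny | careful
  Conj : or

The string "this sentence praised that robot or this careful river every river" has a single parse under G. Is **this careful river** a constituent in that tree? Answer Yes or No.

Yes

[S [NP [Det this] [N sentence]] [VP [V praised] [NP [NP [Det that] [N robot]] [Conj or] [NP [Det this] [AP [Adj careful]] [N river]]] [NP [Det every] [N river]]]]
The words 'this careful river' are exhaustively dominated by a single NP node (built by NP → Det AP N), so they form a constituent.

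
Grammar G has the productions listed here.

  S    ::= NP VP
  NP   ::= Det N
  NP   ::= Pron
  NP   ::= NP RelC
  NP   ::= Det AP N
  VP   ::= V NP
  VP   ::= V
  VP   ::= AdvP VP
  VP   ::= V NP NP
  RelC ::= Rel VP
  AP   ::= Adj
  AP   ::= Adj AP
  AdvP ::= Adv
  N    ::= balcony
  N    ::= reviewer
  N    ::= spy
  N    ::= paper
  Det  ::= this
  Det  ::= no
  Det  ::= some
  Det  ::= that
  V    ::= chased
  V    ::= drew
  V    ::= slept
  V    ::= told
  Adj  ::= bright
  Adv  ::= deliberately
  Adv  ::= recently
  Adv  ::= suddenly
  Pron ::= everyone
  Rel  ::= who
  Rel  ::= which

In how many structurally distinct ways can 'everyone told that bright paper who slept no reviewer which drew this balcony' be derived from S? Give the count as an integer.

6

Two of the 6 distinct bracketings:
[S [NP [Pron everyone]] [VP [V told] [NP [NP [Det that] [AP [Adj bright]] [N paper]] [RelC [Rel who] [VP [V slept] [NP [NP [Det no] [N reviewer]] [RelC [Rel which] [VP [V drew] [NP [Det this] [N balcony]]]]]]]]]]
[S [NP [Pron everyone]] [VP [V told] [NP [NP [Det that] [AP [Adj bright]] [N paper]] [RelC [Rel who] [VP [V slept] [NP [NP [Det no] [N reviewer]] [RelC [Rel which] [VP [V drew]]]] [NP [Det this] [N balcony]]]]]]]
The difference turns on whether VP → V is used at the relevant span, versus an alternative expansion of VP.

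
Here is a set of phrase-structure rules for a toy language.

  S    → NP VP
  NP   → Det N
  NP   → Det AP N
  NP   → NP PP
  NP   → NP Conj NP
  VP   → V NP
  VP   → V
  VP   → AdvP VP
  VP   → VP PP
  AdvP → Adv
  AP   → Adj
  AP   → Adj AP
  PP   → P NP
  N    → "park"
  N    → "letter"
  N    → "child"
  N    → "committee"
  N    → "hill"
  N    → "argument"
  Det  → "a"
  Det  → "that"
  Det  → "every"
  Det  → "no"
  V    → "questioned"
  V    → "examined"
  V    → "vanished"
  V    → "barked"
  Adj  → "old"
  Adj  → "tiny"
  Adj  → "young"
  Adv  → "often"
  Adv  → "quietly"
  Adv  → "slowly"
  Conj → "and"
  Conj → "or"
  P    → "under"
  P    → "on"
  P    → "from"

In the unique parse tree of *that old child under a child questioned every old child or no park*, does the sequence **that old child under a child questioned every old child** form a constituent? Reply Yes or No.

No

[S [NP [NP [Det that] [AP [Adj old]] [N child]] [PP [P under] [NP [Det a] [N child]]]] [VP [V questioned] [NP [NP [Det every] [AP [Adj old]] [N child]] [Conj or] [NP [Det no] [N park]]]]]
The smallest constituent containing 'that old child under a child questioned every old child' is the S spanning 'that old child under a child questioned every old child or no park'; no single node in the tree dominates exactly the given words.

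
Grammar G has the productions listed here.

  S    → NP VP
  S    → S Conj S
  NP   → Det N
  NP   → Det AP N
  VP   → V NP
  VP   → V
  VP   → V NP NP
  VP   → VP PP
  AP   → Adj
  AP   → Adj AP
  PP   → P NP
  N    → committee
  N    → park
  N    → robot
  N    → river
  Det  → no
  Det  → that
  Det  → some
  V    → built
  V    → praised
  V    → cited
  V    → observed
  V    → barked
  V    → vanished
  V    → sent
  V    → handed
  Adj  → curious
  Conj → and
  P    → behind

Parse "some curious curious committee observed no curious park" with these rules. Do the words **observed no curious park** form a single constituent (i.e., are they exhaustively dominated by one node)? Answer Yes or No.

Yes

[S [NP [Det some] [AP [Adj curious] [AP [Adj curious]]] [N committee]] [VP [V observed] [NP [Det no] [AP [Adj curious]] [N park]]]]
The words 'observed no curious park' are exhaustively dominated by a single VP node (built by VP → V NP), so they form a constituent.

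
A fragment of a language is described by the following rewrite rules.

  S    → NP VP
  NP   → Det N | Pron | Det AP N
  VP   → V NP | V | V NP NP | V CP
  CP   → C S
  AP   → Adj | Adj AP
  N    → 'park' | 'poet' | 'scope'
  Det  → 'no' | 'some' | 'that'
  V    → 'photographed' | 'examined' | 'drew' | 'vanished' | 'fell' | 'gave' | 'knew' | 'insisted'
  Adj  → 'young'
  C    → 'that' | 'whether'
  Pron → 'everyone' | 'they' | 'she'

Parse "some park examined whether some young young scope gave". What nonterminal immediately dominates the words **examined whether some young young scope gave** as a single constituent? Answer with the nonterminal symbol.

VP

S
  NP
    Det: some
    N: park
  VP
    V: examined
    CP
      C: whether
      S
        NP
          Det: some
          AP
            Adj: young
            AP
              Adj: young
          N: scope
        VP
          V: gave
The span 'examined whether some young young scope gave' is the VP node built by VP → V CP.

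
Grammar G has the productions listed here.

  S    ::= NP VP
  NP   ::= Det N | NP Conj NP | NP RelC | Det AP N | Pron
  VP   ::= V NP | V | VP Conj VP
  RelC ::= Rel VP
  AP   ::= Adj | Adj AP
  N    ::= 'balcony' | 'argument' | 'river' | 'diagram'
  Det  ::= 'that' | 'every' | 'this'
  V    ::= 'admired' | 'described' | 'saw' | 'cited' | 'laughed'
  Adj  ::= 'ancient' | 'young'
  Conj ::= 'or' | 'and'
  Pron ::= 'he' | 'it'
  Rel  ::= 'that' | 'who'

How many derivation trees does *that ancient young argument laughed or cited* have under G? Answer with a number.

1

[S [NP [Det that] [AP [Adj ancient] [AP [Adj young]]] [N argument]] [VP [VP [V laughed]] [Conj or] [VP [V cited]]]]
No rule offers an alternative attachment or grouping for any span, so this is the only derivation.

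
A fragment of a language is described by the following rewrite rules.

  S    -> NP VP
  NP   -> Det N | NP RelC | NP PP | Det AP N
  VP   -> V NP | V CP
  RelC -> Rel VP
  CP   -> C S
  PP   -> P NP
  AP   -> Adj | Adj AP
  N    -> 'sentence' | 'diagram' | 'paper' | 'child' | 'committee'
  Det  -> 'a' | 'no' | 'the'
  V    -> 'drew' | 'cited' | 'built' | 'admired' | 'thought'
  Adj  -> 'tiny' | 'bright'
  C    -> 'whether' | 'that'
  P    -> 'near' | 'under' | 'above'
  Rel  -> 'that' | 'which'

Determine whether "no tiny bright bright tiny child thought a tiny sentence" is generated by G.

S
  NP
    Det: no
    AP
      Adj: tiny
      AP
        Adj: bright
        AP
          Adj: bright
          AP
            Adj: tiny
    N: child
  VP
    V: thought
    NP
      Det: a
      AP
        Adj: tiny
      N: sentence
Every word is introduced by a lexical rule and the phrasal rules combine the resulting categories into a single S.

Grammatical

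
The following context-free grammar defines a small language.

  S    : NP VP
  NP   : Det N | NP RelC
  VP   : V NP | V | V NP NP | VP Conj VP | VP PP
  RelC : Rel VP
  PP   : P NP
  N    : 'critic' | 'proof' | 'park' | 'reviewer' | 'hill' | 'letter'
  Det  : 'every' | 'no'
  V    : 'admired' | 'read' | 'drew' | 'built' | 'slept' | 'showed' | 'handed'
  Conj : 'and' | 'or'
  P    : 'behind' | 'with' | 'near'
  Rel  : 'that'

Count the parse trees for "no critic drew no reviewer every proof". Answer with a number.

1

[S [NP [Det no] [N critic]] [VP [V drew] [NP [Det no] [N reviewer]] [NP [Det every] [N proof]]]]
No rule offers an alternative attachment or grouping for any span, so this is the only derivation.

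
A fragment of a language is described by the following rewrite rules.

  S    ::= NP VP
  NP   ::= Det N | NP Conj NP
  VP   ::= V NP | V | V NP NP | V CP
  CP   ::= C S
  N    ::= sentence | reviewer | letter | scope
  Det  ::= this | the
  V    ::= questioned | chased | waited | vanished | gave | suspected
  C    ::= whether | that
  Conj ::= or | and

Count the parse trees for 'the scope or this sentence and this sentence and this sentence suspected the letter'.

Two of the 5 distinct bracketings:
[S [NP [NP [Det the] [N scope]] [Conj or] [NP [NP [Det this] [N sentence]] [Conj and] [NP [NP [Det this] [N sentence]] [Conj and] [NP [Det this] [N sentence]]]]] [VP [V suspected] [NP [Det the] [N letter]]]]
[S [NP [NP [Det the] [N scope]] [Conj or] [NP [NP [NP [Det this] [N sentence]] [Conj and] [NP [Det this] [N sentence]]] [Conj and] [NP [Det this] [N sentence]]]] [VP [V suspected] [NP [Det the] [N letter]]]]
The trees differ in how a recursive rule is bracketed over the same span.

5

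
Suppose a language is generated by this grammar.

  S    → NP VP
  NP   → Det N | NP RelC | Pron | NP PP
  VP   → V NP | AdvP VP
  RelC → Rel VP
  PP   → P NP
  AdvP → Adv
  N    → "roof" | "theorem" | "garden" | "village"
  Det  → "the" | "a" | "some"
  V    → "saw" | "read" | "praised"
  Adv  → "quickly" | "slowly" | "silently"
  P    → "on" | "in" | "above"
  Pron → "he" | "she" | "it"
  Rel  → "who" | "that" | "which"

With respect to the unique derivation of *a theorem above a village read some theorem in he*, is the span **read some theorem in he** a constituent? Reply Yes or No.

[S [NP [NP [Det a] [N theorem]] [PP [P above] [NP [Det a] [N village]]]] [VP [V read] [NP [NP [Det some] [N theorem]] [PP [P in] [NP [Pron he]]]]]]
The words 'read some theorem in he' are exhaustively dominated by a single VP node (built by VP → V NP), so they form a constituent.

Yes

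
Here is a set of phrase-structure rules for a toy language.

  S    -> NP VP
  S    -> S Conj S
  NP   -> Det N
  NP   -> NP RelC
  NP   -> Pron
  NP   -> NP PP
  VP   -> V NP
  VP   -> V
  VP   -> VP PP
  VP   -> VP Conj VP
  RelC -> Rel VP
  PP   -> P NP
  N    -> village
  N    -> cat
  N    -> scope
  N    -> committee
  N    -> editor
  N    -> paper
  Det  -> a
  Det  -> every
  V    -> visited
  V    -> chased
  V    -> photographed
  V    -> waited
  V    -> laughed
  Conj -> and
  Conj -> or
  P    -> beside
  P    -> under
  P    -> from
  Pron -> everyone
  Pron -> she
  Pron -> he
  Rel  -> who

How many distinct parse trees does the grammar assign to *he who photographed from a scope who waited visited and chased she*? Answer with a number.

4

Two of the 4 distinct bracketings:
[S [NP [NP [Pron he]] [RelC [Rel who] [VP [VP [V photographed]] [PP [P from] [NP [NP [Det a] [N scope]] [RelC [Rel who] [VP [V waited]]]]]]]] [VP [VP [V visited]] [Conj and] [VP [V chased] [NP [Pron she]]]]]
[S [NP [NP [NP [Pron he]] [RelC [Rel who] [VP [VP [V photographed]] [PP [P from] [NP [Det a] [N scope]]]]]] [RelC [Rel who] [VP [V waited]]]] [VP [VP [V visited]] [Conj and] [VP [V chased] [NP [Pron she]]]]]
The trees differ in how a recursive rule is bracketed over the same span.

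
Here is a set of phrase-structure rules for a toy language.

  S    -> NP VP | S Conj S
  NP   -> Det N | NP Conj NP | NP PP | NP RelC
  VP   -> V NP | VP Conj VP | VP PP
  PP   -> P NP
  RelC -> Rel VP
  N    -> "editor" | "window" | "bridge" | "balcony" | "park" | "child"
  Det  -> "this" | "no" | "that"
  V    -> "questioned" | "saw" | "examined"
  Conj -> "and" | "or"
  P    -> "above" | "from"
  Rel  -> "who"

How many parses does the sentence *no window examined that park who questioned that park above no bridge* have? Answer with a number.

4

Two of the 4 distinct bracketings:
[S [NP [Det no] [N window]] [VP [V examined] [NP [NP [NP [Det that] [N park]] [RelC [Rel who] [VP [V questioned] [NP [Det that] [N park]]]]] [PP [P above] [NP [Det no] [N bridge]]]]]]
[S [NP [Det no] [N window]] [VP [V examined] [NP [NP [Det that] [N park]] [RelC [Rel who] [VP [V questioned] [NP [NP [Det that] [N park]] [PP [P above] [NP [Det no] [N bridge]]]]]]]]]
The trees differ in how a recursive rule is bracketed over the same span.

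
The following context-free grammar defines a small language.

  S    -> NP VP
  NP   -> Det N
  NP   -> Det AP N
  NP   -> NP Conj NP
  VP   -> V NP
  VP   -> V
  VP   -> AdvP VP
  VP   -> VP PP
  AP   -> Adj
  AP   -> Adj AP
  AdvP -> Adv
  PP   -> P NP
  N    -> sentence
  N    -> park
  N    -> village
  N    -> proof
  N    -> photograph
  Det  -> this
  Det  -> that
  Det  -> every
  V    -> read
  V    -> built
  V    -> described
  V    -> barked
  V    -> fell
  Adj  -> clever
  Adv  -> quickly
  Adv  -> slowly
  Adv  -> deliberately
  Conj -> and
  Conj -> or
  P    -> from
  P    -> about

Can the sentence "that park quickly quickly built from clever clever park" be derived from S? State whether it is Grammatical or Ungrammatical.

Ungrammatical

A P word can never sit immediately before an Adj word in any string this grammar generates, so the substring 'from clever' rules out a derivation.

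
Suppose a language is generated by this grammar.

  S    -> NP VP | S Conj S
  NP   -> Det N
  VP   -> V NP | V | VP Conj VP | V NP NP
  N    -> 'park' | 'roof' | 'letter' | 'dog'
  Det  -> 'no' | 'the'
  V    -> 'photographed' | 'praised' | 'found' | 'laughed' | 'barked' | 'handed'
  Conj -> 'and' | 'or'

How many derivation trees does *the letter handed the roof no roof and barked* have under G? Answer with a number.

1

[S [NP [Det the] [N letter]] [VP [VP [V handed] [NP [Det the] [N roof]] [NP [Det no] [N roof]]] [Conj and] [VP [V barked]]]]
No rule offers an alternative attachment or grouping for any span, so this is the only derivation.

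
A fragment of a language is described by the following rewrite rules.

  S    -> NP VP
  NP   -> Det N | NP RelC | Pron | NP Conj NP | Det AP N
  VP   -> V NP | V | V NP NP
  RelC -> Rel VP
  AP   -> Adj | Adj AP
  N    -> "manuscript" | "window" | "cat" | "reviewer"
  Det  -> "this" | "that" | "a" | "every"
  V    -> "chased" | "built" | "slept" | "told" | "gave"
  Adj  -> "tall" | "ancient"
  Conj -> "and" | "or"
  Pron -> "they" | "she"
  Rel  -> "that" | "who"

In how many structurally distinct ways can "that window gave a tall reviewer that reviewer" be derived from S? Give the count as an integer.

[S [NP [Det that] [N window]] [VP [V gave] [NP [Det a] [AP [Adj tall]] [N reviewer]] [NP [Det that] [N reviewer]]]]
No rule offers an alternative attachment or grouping for any span, so this is the only derivation.

1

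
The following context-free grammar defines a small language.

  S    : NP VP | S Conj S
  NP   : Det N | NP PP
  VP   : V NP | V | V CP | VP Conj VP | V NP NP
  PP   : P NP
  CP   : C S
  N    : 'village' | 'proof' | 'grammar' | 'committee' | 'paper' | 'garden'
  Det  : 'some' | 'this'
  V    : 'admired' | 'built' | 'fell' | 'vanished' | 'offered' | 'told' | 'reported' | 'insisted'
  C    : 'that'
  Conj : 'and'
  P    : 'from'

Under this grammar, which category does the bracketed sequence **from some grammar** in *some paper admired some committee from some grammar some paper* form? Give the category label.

PP

S
  NP
    Det: some
    N: paper
  VP
    V: admired
    NP
      NP
        Det: some
        N: committee
      PP
        P: from
        NP
          Det: some
          N: grammar
    NP
      Det: some
      N: paper
The span 'from some grammar' is the PP node built by PP → P NP.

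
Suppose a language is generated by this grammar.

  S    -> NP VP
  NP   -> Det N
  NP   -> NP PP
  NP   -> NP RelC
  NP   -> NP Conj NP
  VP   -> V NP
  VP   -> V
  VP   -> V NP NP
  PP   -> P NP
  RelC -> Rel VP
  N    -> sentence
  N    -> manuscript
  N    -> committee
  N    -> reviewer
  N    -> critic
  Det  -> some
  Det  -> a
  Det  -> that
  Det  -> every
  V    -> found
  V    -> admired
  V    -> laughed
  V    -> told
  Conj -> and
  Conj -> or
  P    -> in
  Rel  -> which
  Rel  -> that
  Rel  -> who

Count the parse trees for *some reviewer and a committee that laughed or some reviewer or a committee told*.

Two of the 7 distinct bracketings:
[S [NP [NP [Det some] [N reviewer]] [Conj and] [NP [NP [NP [Det a] [N committee]] [RelC [Rel that] [VP [V laughed]]]] [Conj or] [NP [NP [Det some] [N reviewer]] [Conj or] [NP [Det a] [N committee]]]]] [VP [V told]]]
[S [NP [NP [Det some] [N reviewer]] [Conj and] [NP [NP [NP [NP [Det a] [N committee]] [RelC [Rel that] [VP [V laughed]]]] [Conj or] [NP [Det some] [N reviewer]]] [Conj or] [NP [Det a] [N committee]]]] [VP [V told]]]
The trees differ in how a recursive rule is bracketed over the same span.

7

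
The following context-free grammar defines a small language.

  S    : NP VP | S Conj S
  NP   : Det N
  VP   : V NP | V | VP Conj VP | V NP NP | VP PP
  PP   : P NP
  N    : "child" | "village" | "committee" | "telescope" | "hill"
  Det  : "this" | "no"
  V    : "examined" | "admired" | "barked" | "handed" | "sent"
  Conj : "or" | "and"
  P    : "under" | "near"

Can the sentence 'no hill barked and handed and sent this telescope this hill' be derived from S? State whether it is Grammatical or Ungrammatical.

Grammatical

[S [NP [Det no] [N hill]] [VP [VP [V barked]] [Conj and] [VP [VP [V handed]] [Conj and] [VP [V sent] [NP [Det this] [N telescope]] [NP [Det this] [N hill]]]]]]
Every word is introduced by a lexical rule and the phrasal rules combine the resulting categories into a single S.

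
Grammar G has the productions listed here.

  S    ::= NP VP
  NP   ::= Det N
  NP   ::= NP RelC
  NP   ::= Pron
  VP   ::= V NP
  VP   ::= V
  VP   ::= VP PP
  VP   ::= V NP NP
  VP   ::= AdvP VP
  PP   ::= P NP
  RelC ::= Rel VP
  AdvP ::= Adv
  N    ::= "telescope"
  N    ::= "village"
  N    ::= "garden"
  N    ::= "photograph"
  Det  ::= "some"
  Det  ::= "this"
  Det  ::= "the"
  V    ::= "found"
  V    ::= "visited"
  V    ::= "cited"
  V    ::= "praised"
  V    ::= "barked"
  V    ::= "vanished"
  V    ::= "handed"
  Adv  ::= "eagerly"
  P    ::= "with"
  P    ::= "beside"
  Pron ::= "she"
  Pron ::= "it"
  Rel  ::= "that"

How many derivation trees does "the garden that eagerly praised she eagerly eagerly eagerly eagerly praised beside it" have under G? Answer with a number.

5

Two of the 5 distinct bracketings:
[S [NP [NP [Det the] [N garden]] [RelC [Rel that] [VP [AdvP [Adv eagerly]] [VP [V praised] [NP [Pron she]]]]]] [VP [VP [AdvP [Adv eagerly]] [VP [AdvP [Adv eagerly]] [VP [AdvP [Adv eagerly]] [VP [AdvP [Adv eagerly]] [VP [V praised]]]]]] [PP [P beside] [NP [Pron it]]]]]
[S [NP [NP [Det the] [N garden]] [RelC [Rel that] [VP [AdvP [Adv eagerly]] [VP [V praised] [NP [Pron she]]]]]] [VP [AdvP [Adv eagerly]] [VP [VP [AdvP [Adv eagerly]] [VP [AdvP [Adv eagerly]] [VP [AdvP [Adv eagerly]] [VP [V praised]]]]] [PP [P beside] [NP [Pron it]]]]]]
The trees differ in how a recursive rule is bracketed over the same span.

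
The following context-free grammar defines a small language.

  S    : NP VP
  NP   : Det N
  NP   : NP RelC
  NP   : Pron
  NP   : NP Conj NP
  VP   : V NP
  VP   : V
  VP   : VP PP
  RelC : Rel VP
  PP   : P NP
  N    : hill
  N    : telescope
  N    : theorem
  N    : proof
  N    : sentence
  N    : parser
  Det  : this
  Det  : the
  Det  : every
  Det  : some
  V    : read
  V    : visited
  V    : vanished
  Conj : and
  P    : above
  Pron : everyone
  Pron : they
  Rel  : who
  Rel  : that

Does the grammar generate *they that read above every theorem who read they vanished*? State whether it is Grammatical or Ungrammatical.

[S [NP [NP [Pron they]] [RelC [Rel that] [VP [VP [V read]] [PP [P above] [NP [NP [Det every] [N theorem]] [RelC [Rel who] [VP [V read] [NP [Pron they]]]]]]]]] [VP [V vanished]]]
The bracketing above is licensed at every node by one of the given productions, with S at the root.

Grammatical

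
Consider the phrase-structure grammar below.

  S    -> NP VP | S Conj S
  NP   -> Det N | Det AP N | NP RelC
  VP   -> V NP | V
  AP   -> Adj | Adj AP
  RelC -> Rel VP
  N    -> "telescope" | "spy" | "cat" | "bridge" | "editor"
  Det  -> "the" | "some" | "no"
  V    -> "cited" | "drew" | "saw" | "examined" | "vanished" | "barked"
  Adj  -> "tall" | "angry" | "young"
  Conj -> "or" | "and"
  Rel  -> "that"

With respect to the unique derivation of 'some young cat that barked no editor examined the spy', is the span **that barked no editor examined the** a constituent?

[S [NP [NP [Det some] [AP [Adj young]] [N cat]] [RelC [Rel that] [VP [V barked] [NP [Det no] [N editor]]]]] [VP [V examined] [NP [Det the] [N spy]]]]
The smallest constituent containing 'that barked no editor examined the' is the S spanning 'some young cat that barked no editor examined the spy'; no single node in the tree dominates exactly the given words.

No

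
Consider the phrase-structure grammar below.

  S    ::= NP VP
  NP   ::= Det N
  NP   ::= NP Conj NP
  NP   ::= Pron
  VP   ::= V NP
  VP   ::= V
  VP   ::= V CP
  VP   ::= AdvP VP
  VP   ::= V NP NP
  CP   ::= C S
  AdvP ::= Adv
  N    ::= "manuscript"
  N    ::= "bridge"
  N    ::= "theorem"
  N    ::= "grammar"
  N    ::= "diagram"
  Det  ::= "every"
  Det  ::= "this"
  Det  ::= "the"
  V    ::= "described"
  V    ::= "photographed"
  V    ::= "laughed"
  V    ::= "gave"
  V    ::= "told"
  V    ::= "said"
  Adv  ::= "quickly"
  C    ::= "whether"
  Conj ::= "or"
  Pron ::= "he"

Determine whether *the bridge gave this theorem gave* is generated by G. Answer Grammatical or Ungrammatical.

For S → NP VP, the only prefix that parses as NP is 'the bridge', but the remainder 'gave this theorem gave' is not a VP under these rules.

Ungrammatical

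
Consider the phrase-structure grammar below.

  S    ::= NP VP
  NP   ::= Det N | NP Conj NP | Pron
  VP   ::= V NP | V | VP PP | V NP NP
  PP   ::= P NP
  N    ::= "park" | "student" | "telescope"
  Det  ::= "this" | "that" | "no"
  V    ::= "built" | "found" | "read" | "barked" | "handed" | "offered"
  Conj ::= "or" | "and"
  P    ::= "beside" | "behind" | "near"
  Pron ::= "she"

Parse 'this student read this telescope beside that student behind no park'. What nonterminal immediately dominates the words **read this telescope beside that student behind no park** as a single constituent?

S
  NP
    Det: this
    N: student
  VP
    VP
      VP
        V: read
        NP
          Det: this
          N: telescope
      PP
        P: beside
        NP
          Det: that
          N: student
    PP
      P: behind
      NP
        Det: no
        N: park
The span 'read this telescope beside that student behind no park' is the VP node built by VP → VP PP.

VP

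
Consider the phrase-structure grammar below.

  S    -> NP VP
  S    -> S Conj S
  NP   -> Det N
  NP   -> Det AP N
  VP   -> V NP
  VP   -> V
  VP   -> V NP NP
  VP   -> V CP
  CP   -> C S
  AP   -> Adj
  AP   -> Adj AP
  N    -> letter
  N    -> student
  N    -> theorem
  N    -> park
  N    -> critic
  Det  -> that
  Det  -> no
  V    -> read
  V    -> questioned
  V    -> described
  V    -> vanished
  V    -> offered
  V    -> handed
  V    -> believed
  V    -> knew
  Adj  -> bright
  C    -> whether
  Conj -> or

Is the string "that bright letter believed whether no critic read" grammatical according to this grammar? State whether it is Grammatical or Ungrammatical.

Grammatical

S
  NP
    Det: that
    AP
      Adj: bright
    N: letter
  VP
    V: believed
    CP
      C: whether
      S
        NP
          Det: no
          N: critic
        VP
          V: read
Each bracket corresponds to one application of a listed rule, so the string is derivable from S.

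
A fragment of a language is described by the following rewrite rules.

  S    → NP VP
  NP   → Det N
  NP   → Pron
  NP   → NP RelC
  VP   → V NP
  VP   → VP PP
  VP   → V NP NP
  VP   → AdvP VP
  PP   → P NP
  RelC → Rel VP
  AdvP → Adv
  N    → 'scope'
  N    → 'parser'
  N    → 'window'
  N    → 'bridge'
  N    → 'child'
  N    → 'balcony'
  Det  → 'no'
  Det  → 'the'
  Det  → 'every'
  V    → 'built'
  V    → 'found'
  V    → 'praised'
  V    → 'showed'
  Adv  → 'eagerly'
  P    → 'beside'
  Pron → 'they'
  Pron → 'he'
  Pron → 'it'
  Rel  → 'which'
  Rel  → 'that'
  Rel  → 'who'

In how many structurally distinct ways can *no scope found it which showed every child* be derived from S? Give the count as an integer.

[S [NP [Det no] [N scope]] [VP [V found] [NP [NP [Pron it]] [RelC [Rel which] [VP [V showed] [NP [Det every] [N child]]]]]]]
No rule offers an alternative attachment or grouping for any span, so this is the only derivation.

1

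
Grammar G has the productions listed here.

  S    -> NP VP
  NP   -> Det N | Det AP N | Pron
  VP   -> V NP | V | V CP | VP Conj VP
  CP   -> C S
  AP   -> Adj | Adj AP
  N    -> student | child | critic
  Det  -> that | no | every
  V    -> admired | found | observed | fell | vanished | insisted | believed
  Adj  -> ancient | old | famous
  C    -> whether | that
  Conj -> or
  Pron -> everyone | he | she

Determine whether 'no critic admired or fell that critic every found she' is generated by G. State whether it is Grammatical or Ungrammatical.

An N word can never sit immediately before a Det word in any string this grammar generates, so the substring 'critic every' rules out a derivation.

Ungrammatical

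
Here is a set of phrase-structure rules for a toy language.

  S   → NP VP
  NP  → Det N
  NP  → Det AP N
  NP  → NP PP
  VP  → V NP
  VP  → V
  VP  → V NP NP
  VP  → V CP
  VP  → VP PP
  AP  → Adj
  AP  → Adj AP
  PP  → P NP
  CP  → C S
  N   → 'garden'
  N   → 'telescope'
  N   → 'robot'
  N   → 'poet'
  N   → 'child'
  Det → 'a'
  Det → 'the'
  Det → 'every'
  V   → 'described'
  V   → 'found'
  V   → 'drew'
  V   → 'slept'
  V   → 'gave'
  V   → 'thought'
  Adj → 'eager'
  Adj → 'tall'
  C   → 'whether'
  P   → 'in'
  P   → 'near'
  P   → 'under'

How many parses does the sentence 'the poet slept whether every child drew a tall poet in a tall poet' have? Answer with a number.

3

Two of the 3 distinct bracketings:
[S [NP [Det the] [N poet]] [VP [V slept] [CP [C whether] [S [NP [Det every] [N child]] [VP [V drew] [NP [NP [Det a] [AP [Adj tall]] [N poet]] [PP [P in] [NP [Det a] [AP [Adj tall]] [N poet]]]]]]]]]
[S [NP [Det the] [N poet]] [VP [V slept] [CP [C whether] [S [NP [Det every] [N child]] [VP [VP [V drew] [NP [Det a] [AP [Adj tall]] [N poet]]] [PP [P in] [NP [Det a] [AP [Adj tall]] [N poet]]]]]]]]
The difference turns on whether NP → NP PP is used at the relevant span, versus an alternative expansion of NP.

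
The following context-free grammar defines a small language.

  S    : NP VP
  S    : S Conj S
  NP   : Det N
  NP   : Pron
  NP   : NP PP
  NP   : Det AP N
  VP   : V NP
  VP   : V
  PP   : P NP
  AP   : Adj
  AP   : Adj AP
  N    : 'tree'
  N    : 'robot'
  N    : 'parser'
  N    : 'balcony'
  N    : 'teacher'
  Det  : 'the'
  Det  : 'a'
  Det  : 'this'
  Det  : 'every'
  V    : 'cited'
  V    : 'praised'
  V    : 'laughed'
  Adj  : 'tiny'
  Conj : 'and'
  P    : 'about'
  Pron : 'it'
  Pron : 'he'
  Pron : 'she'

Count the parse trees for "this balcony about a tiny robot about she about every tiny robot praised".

Two of the 5 distinct bracketings:
[S [NP [NP [Det this] [N balcony]] [PP [P about] [NP [NP [Det a] [AP [Adj tiny]] [N robot]] [PP [P about] [NP [NP [Pron she]] [PP [P about] [NP [Det every] [AP [Adj tiny]] [N robot]]]]]]]] [VP [V praised]]]
[S [NP [NP [Det this] [N balcony]] [PP [P about] [NP [NP [NP [Det a] [AP [Adj tiny]] [N robot]] [PP [P about] [NP [Pron she]]]] [PP [P about] [NP [Det every] [AP [Adj tiny]] [N robot]]]]]] [VP [V praised]]]
The trees differ in how a recursive rule is bracketed over the same span.

5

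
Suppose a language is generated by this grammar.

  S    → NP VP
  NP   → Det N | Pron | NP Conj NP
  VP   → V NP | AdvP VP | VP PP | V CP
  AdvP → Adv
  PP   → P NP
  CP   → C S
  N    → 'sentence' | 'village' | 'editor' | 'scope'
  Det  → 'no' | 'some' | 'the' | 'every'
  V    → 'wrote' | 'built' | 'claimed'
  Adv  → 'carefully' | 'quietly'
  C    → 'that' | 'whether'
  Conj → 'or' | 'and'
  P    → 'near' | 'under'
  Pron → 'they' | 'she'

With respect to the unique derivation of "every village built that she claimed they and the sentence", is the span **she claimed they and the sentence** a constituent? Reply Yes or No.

Yes

[S [NP [Det every] [N village]] [VP [V built] [CP [C that] [S [NP [Pron she]] [VP [V claimed] [NP [NP [Pron they]] [Conj and] [NP [Det the] [N sentence]]]]]]]]
The words 'she claimed they and the sentence' are exhaustively dominated by a single S node (built by S → NP VP), so they form a constituent.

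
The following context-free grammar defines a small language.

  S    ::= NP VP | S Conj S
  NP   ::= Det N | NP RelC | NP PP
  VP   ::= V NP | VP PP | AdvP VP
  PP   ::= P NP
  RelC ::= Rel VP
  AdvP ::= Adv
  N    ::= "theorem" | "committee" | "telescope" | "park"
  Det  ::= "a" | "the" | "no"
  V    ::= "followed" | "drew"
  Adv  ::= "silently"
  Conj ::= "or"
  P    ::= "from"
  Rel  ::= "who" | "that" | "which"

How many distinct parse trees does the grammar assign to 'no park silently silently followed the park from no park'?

Two of the 4 distinct bracketings:
[S [NP [Det no] [N park]] [VP [VP [AdvP [Adv silently]] [VP [AdvP [Adv silently]] [VP [V followed] [NP [Det the] [N park]]]]] [PP [P from] [NP [Det no] [N park]]]]]
[S [NP [Det no] [N park]] [VP [AdvP [Adv silently]] [VP [VP [AdvP [Adv silently]] [VP [V followed] [NP [Det the] [N park]]]] [PP [P from] [NP [Det no] [N park]]]]]]
The trees differ in how a recursive rule is bracketed over the same span.

4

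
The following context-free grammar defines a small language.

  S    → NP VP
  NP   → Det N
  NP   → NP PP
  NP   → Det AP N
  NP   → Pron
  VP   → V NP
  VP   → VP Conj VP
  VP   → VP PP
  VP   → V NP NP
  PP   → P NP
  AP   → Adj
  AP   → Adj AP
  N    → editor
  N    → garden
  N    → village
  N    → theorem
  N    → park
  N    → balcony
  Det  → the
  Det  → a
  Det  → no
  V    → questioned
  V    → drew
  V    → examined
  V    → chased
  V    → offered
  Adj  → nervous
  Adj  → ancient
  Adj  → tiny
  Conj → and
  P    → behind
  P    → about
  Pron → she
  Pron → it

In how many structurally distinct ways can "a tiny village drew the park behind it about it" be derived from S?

Two of the 5 distinct bracketings:
[S [NP [Det a] [AP [Adj tiny]] [N village]] [VP [V drew] [NP [NP [Det the] [N park]] [PP [P behind] [NP [NP [Pron it]] [PP [P about] [NP [Pron it]]]]]]]]
[S [NP [Det a] [AP [Adj tiny]] [N village]] [VP [V drew] [NP [NP [NP [Det the] [N park]] [PP [P behind] [NP [Pron it]]]] [PP [P about] [NP [Pron it]]]]]]
The trees differ in how a recursive rule is bracketed over the same span.

5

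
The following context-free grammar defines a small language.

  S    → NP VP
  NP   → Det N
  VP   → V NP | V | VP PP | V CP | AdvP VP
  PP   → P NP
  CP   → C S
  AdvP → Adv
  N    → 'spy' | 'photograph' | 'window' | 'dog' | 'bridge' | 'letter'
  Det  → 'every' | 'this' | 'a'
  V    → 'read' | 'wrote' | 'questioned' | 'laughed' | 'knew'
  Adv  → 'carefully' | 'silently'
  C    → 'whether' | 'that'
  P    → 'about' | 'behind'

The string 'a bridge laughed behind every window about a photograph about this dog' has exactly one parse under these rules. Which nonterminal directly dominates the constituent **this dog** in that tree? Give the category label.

PP

[S [NP [Det a] [N bridge]] [VP [VP [VP [VP [V laughed]] [PP [P behind] [NP [Det every] [N window]]]] [PP [P about] [NP [Det a] [N photograph]]]] [PP [P about] [NP [Det this] [N dog]]]]]
The span 'this dog' is the NP node built by NP → Det N.
Its mother is the PP built by PP → P NP.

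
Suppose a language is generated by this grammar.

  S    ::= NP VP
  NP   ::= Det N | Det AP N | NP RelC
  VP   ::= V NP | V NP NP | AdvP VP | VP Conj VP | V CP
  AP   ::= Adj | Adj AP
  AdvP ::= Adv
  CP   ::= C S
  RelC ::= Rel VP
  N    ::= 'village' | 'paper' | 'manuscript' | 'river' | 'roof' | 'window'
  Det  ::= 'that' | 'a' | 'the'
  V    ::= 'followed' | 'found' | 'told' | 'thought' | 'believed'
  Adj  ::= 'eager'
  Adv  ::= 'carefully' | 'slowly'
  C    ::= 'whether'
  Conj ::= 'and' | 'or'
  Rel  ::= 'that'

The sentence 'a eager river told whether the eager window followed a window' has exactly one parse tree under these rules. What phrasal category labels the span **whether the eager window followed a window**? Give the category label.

[S [NP [Det a] [AP [Adj eager]] [N river]] [VP [V told] [CP [C whether] [S [NP [Det the] [AP [Adj eager]] [N window]] [VP [V followed] [NP [Det a] [N window]]]]]]]
The span 'whether the eager window followed a window' is the CP node built by CP → C S.

CP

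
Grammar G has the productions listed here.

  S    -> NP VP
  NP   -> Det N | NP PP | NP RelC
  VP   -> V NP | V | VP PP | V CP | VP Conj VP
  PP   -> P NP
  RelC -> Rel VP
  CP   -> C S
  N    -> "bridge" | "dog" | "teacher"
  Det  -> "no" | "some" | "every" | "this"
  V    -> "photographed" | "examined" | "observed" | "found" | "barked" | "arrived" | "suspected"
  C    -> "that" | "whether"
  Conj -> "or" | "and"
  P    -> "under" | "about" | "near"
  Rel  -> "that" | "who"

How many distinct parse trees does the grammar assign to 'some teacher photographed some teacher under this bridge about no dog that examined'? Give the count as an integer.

9

Two of the 9 distinct bracketings:
[S [NP [Det some] [N teacher]] [VP [V photographed] [NP [NP [Det some] [N teacher]] [PP [P under] [NP [NP [Det this] [N bridge]] [PP [P about] [NP [NP [Det no] [N dog]] [RelC [Rel that] [VP [V examined]]]]]]]]]]
[S [NP [Det some] [N teacher]] [VP [V photographed] [NP [NP [Det some] [N teacher]] [PP [P under] [NP [NP [NP [Det this] [N bridge]] [PP [P about] [NP [Det no] [N dog]]]] [RelC [Rel that] [VP [V examined]]]]]]]]
The trees differ in how a recursive rule is bracketed over the same span.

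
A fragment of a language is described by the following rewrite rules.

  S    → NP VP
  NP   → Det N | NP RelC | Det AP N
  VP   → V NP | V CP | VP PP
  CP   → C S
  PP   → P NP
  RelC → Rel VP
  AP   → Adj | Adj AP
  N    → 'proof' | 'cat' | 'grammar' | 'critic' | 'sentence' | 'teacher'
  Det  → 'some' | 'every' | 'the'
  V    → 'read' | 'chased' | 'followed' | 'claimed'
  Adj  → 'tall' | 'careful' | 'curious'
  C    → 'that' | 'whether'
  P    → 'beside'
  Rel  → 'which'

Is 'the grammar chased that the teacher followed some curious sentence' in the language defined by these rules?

Grammatical

[S [NP [Det the] [N grammar]] [VP [V chased] [CP [C that] [S [NP [Det the] [N teacher]] [VP [V followed] [NP [Det some] [AP [Adj curious]] [N sentence]]]]]]]
Each bracket corresponds to one application of a listed rule, so the string is derivable from S.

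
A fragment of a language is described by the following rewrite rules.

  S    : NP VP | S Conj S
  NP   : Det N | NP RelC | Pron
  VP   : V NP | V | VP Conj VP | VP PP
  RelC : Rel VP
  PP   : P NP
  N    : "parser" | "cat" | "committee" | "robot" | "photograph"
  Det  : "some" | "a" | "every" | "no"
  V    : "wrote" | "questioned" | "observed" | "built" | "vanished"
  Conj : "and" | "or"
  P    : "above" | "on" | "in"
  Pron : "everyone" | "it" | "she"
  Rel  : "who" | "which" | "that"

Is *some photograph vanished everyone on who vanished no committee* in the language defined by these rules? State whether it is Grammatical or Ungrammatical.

A P word can never sit immediately before a Rel word in any string this grammar generates, so the substring 'on who' rules out a derivation.

Ungrammatical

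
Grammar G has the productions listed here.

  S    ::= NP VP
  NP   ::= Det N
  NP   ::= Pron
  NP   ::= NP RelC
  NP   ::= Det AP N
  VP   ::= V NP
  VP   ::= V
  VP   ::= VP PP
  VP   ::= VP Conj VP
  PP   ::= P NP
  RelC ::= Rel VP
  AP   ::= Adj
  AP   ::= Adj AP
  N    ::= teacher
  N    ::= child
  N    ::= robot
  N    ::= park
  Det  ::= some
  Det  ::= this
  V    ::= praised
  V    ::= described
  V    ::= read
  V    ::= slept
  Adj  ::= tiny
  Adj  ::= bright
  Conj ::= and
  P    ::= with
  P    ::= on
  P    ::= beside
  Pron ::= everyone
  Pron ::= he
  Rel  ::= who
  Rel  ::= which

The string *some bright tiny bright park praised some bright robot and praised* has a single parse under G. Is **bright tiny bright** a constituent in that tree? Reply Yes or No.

Yes

[S [NP [Det some] [AP [Adj bright] [AP [Adj tiny] [AP [Adj bright]]]] [N park]] [VP [VP [V praised] [NP [Det some] [AP [Adj bright]] [N robot]]] [Conj and] [VP [V praised]]]]
The words 'bright tiny bright' are exhaustively dominated by a single AP node (built by AP → Adj AP), so they form a constituent.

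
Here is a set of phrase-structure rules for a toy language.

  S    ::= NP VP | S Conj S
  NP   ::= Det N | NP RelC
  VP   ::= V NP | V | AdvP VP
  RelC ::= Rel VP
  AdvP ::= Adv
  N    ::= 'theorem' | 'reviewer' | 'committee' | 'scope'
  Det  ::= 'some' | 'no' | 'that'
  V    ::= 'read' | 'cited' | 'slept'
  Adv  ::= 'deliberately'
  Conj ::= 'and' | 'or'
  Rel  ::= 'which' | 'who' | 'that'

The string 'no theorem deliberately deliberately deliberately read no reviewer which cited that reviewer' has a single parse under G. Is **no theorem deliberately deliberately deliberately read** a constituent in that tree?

No

[S [NP [Det no] [N theorem]] [VP [AdvP [Adv deliberately]] [VP [AdvP [Adv deliberately]] [VP [AdvP [Adv deliberately]] [VP [V read] [NP [NP [Det no] [N reviewer]] [RelC [Rel which] [VP [V cited] [NP [Det that] [N reviewer]]]]]]]]]]
The smallest constituent containing 'no theorem deliberately deliberately deliberately read' is the S spanning 'no theorem deliberately deliberately deliberately read no reviewer which cited that reviewer'; no single node in the tree dominates exactly the given words.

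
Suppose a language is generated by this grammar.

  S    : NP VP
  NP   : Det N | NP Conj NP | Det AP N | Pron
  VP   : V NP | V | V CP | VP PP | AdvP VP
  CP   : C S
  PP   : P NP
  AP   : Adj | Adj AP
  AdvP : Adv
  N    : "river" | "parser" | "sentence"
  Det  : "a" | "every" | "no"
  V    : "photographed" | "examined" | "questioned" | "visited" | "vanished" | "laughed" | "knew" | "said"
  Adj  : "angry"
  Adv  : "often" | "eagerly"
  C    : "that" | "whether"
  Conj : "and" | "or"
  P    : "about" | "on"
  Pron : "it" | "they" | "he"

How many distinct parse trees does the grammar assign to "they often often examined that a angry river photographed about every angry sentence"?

4

Two of the 4 distinct bracketings:
[S [NP [Pron they]] [VP [VP [AdvP [Adv often]] [VP [AdvP [Adv often]] [VP [V examined] [CP [C that] [S [NP [Det a] [AP [Adj angry]] [N river]] [VP [V photographed]]]]]]] [PP [P about] [NP [Det every] [AP [Adj angry]] [N sentence]]]]]
[S [NP [Pron they]] [VP [AdvP [Adv often]] [VP [VP [AdvP [Adv often]] [VP [V examined] [CP [C that] [S [NP [Det a] [AP [Adj angry]] [N river]] [VP [V photographed]]]]]] [PP [P about] [NP [Det every] [AP [Adj angry]] [N sentence]]]]]]
The trees differ in how a recursive rule is bracketed over the same span.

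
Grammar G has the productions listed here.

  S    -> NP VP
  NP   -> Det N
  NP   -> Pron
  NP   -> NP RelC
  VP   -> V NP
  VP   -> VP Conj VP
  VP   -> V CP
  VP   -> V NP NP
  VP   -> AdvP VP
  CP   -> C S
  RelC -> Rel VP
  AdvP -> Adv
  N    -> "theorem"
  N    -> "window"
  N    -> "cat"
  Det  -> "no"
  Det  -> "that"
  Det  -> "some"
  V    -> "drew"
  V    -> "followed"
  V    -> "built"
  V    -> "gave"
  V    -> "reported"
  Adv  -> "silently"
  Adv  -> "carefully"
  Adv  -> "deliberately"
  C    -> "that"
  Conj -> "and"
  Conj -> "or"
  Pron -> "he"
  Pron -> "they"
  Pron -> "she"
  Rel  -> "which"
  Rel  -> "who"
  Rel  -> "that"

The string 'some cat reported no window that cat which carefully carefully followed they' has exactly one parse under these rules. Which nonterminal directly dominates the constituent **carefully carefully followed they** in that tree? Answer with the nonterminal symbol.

RelC

S
  NP
    Det: some
    N: cat
  VP
    V: reported
    NP
      Det: no
      N: window
    NP
      NP
        Det: that
        N: cat
      RelC
        Rel: which
        VP
          AdvP
            Adv: carefully
          VP
            AdvP
              Adv: carefully
            VP
              V: followed
              NP
                Pron: they
The span 'carefully carefully followed they' is the VP node built by VP → AdvP VP.
Its mother is the RelC built by RelC → Rel VP.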